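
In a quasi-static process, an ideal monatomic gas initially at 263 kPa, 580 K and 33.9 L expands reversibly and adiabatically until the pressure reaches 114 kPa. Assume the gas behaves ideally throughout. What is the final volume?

56.0 L

Adiabatic: T₂/T₁ = (P₂/P₁)^((γ−1)/γ) ⇒ T₂ = 580×(0.433)^0.400 = 415 K; V₂ = 56.0 L.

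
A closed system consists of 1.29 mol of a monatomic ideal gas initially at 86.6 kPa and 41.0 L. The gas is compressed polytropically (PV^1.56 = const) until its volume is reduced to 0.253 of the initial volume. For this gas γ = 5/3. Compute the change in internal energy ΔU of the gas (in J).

6170 J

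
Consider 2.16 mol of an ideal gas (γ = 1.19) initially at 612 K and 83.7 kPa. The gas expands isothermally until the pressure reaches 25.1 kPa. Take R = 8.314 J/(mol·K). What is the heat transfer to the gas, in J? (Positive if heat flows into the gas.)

13200 J

V₁ = nRT₁/P₁ = 2.16×8.314×612/83.7 = 131 L.
Isothermal: T stays 612 K; PV = const ⇒ V₂ = 438 L, P₂ = 25.1 kPa.
ΔU = 0 (ideal gas, T constant).
W = nRT ln(V₂/V₁) = 2.16×8.314×612×ln(3.33) = 13200 J.
Q = ΔU + W = 13200 J.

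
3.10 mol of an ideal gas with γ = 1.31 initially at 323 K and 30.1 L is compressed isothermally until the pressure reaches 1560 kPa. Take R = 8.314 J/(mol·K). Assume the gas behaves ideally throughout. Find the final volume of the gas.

5.34 L

P₁ = nRT₁/V₁ = 3.10×8.314×323/30.1 = 277 kPa.
Isothermal: T stays 323 K; PV = const ⇒ V₂ = 5.34 L, P₂ = 1560 kPa.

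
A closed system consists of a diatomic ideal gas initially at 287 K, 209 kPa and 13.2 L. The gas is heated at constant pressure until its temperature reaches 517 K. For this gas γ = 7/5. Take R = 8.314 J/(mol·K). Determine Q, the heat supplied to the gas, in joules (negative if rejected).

7740 J

n = P₁V₁/(RT₁) = 209×13.2/(8.314×287) = 1.16 mol.
Isobaric: P stays 209 kPa; V/T = const ⇒ T₂ = 517 K, V₂ = 23.8 L.
W = PΔV = 209×(23.8−13.2) kPa·L = 2210 J.
ΔU = nCvΔT = 1.16×20.8×(517−287) = 5530 J.
Q = ΔU + W = nCpΔT = 7740 J.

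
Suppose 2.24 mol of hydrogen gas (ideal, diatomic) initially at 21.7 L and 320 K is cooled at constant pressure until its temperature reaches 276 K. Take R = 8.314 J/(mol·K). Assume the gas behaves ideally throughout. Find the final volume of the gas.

18.7 L

P₁ = nRT₁/V₁ = 2.24×8.314×320/21.7 = 275 kPa.
Isobaric: P stays 275 kPa; V/T = const ⇒ T₂ = 276 K, V₂ = 18.7 L.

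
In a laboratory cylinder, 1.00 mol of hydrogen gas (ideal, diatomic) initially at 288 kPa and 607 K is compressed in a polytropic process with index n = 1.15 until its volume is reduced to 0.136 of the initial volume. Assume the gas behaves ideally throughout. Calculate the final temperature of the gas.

V₁ = nRT₁/P₁ = 1.00×8.314×607/288 = 17.5 L.
Polytropic n=1.15: T₂ = T₁(V₁/V₂)^(n−1) = 607×(7.35)^0.15 = 819 K; P₂ = P₁(V₁/V₂)^n = 2860 kPa.

819 K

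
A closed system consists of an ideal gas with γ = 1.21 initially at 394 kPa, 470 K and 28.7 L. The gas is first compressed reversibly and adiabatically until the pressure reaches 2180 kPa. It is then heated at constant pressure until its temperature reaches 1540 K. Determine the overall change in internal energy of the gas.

n = P₁V₁/(RT₁) = 394×28.7/(8.314×470) = 2.89 mol.
Step 1 — Adiabatic: T₂/T₁ = (P₂/P₁)^((γ−1)/γ) ⇒ T₂ = 470×(5.53)^0.174 = 632 K; V₂ = 6.98 L.
ΔU = nCvΔT = 2.89×39.6×(632−470) = 18600 J.
Q = 0 for an adiabatic process, so W = −ΔU = -18600 J.
State after step 1: P = 2180 kPa, V = 6.98 L, T = 632 K.
Step 2 — Isobaric: P stays 2180 kPa; V/T = const ⇒ T₂ = 1540 K, V₂ = 17.0 L.
W = PΔV = 2180×(17.0−6.98) kPa·L = 21800 J.
ΔU = nCvΔT = 2.89×39.6×(1540−632) = 104000 J.
Q = ΔU + W = nCpΔT = 126000 J.
Net over both steps: W = 3220 J, Q = 126000 J, ΔU = 123000 J.

123000 J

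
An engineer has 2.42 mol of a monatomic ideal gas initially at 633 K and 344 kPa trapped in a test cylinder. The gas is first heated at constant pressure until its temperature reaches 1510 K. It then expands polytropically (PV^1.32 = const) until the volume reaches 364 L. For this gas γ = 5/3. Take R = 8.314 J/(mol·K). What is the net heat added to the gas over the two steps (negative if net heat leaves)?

V₁ = nRT₁/P₁ = 2.42×8.314×633/344 = 37.0 L.
Step 1 — Isobaric: P stays 344 kPa; V/T = const ⇒ T₂ = 1510 K, V₂ = 88.3 L.
W = PΔV = 344×(88.3−37.0) kPa·L = 17600 J.
ΔU = nCvΔT = 2.42×12.5×(1510−633) = 26500 J.
Q = ΔU + W = nCpΔT = 44100 J.
State after step 1: P = 344 kPa, V = 88.3 L, T = 1510 K.
Step 2 — Polytropic n=1.32: T₂ = T₁(V₁/V₂)^(n−1) = 1510×(0.243)^0.32 = 960 K; P₂ = P₁(V₁/V₂)^n = 53.0 kPa.
W = (P₁V₁−P₂V₂)/(n−1) = (344×88.3−53.0×364)/0.32 = 34600 J.
ΔU = nCvΔT = 2.42×12.5×(960−1510) = -16600 J.
Q = ΔU + W = 18000 J.
Net over both steps: W = 52200 J, Q = 62100 J, ΔU = 9860 J.

62100 J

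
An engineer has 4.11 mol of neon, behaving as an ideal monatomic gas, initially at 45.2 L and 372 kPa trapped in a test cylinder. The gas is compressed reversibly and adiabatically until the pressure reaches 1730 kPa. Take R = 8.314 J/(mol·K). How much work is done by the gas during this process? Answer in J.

T₁ = P₁V₁/(nR) = 372×45.2/(4.11×8.314) = 492 K.
Adiabatic: T₂/T₁ = (P₂/P₁)^((γ−1)/γ) ⇒ T₂ = 492×(4.65)^0.400 = 910 K; V₂ = 18.0 L.
ΔU = nCvΔT = 4.11×12.5×(910−492) = 21400 J.
Q = 0 for an adiabatic process, so W = −ΔU = -21400 J.

-21400 J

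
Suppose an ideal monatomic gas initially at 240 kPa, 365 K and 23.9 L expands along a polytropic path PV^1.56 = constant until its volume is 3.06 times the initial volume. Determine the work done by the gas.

4770 J

n = P₁V₁/(RT₁) = 240×23.9/(8.314×365) = 1.89 mol.
Polytropic n=1.56: T₂ = T₁(V₁/V₂)^(n−1) = 365×(0.327)^0.56 = 195 K; P₂ = P₁(V₁/V₂)^n = 41.9 kPa.
W = (P₁V₁−P₂V₂)/(n−1) = (240×23.9−41.9×73.1)/0.56 = 4770 J.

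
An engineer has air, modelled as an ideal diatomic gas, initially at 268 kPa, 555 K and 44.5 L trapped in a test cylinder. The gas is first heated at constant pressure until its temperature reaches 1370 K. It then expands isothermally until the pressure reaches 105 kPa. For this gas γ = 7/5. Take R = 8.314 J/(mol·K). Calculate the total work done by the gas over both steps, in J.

n = P₁V₁/(RT₁) = 268×44.5/(8.314×555) = 2.58 mol.
Step 1 — Isobaric: P stays 268 kPa; V/T = const ⇒ T₂ = 1370 K, V₂ = 110 L.
W = PΔV = 268×(110−44.5) kPa·L = 17500 J.
ΔU = nCvΔT = 2.58×20.8×(1370−555) = 43800 J.
Q = ΔU + W = nCpΔT = 61300 J.
State after step 1: P = 268 kPa, V = 110 L, T = 1370 K.
Step 2 — Isothermal: T stays 1370 K; PV = const ⇒ V₂ = 280 L, P₂ = 105 kPa.
ΔU = 0 (ideal gas, T constant).
W = nRT ln(V₂/V₁) = 2.58×8.314×1370×ln(2.55) = 27600 J.
Q = ΔU + W = 27600 J.
Net over both steps: W = 45100 J, Q = 88900 J, ΔU = 43800 J.

45100 J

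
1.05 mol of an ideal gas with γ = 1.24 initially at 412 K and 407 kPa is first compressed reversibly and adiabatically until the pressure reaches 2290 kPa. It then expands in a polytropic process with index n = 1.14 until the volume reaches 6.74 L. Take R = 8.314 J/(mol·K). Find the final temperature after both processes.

V₁ = nRT₁/P₁ = 1.05×8.314×412/407 = 8.84 L.
Step 1 — Adiabatic: T₂/T₁ = (P₂/P₁)^((γ−1)/γ) ⇒ T₂ = 412×(5.63)^0.194 = 576 K; V₂ = 2.19 L.
ΔU = nCvΔT = 1.05×34.6×(576−412) = 5950 J.
Q = 0 for an adiabatic process, so W = −ΔU = -5950 J.
State after step 1: P = 2290 kPa, V = 2.19 L, T = 576 K.
Step 2 — Polytropic n=1.14: T₂ = T₁(V₁/V₂)^(n−1) = 576×(0.326)^0.14 = 492 K; P₂ = P₁(V₁/V₂)^n = 637 kPa.
W = (P₁V₁−P₂V₂)/(n−1) = (2290×2.19−637×6.74)/0.14 = 5220 J.
ΔU = nCvΔT = 1.05×34.6×(492−576) = -3040 J.
Q = ΔU + W = 2170 J.
Net over both steps: W = -732 J, Q = 2170 J, ΔU = 2910 J.

492 K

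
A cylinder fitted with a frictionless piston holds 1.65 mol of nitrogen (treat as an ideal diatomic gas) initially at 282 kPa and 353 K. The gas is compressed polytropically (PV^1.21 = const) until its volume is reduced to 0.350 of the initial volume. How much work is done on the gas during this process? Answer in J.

5690 J

V₁ = nRT₁/P₁ = 1.65×8.314×353/282 = 17.2 L.
Polytropic n=1.21: T₂ = T₁(V₁/V₂)^(n−1) = 353×(2.86)^0.21 = 440 K; P₂ = P₁(V₁/V₂)^n = 1000 kPa.
W = (P₁V₁−P₂V₂)/(n−1) = (282×17.2−1000×6.01)/0.21 = -5690 J.
Work done on the gas = −W_by = 5690 J.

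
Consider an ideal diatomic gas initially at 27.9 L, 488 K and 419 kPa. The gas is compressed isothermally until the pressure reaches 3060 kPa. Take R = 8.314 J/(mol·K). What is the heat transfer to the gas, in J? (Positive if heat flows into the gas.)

n = P₁V₁/(RT₁) = 419×27.9/(8.314×488) = 2.88 mol.
Isothermal: T stays 488 K; PV = const ⇒ V₂ = 3.82 L, P₂ = 3060 kPa.
ΔU = 0 (ideal gas, T constant).
W = nRT ln(V₂/V₁) = 2.88×8.314×488×ln(0.137) = -23200 J.
Q = ΔU + W = -23200 J.

-23200 J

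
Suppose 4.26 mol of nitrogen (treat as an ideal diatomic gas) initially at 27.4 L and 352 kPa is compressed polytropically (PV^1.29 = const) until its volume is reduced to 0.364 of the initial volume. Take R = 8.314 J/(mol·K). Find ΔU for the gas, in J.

8210 J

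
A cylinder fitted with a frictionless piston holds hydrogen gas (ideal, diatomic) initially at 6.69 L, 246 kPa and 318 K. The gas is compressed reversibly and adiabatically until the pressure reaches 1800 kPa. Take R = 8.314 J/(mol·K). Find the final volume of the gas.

1.61 L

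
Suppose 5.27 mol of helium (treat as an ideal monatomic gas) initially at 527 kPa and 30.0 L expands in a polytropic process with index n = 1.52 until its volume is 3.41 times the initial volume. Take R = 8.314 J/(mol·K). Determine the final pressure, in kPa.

81.7 kPa

T₁ = P₁V₁/(nR) = 527×30.0/(5.27×8.314) = 361 K.
Polytropic n=1.52: T₂ = T₁(V₁/V₂)^(n−1) = 361×(0.293)^0.52 = 191 K; P₂ = P₁(V₁/V₂)^n = 81.7 kPa.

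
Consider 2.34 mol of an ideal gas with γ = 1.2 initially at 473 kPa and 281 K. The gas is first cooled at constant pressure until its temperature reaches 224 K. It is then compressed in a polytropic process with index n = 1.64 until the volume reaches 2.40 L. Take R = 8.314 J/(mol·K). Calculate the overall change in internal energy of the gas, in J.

24200 J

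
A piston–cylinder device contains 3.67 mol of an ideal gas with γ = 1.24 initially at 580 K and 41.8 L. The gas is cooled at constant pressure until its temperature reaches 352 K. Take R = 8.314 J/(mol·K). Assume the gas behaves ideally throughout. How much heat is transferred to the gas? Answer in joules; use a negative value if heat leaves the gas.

P₁ = nRT₁/V₁ = 3.67×8.314×580/41.8 = 423 kPa.
Isobaric: P stays 423 kPa; V/T = const ⇒ T₂ = 352 K, V₂ = 25.4 L.
W = PΔV = 423×(25.4−41.8) kPa·L = -6960 J.
ΔU = nCvΔT = 3.67×34.6×(352−580) = -29000 J.
Q = ΔU + W = nCpΔT = -35900 J.

-35900 J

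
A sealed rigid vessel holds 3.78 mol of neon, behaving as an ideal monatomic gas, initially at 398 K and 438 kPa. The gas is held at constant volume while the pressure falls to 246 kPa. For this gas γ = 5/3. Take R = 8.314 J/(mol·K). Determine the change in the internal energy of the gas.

-8220 J

V₁ = nRT₁/P₁ = 3.78×8.314×398/438 = 28.6 L.
Isochoric: V stays 28.6 L; P/T = const ⇒ T₂ = 224 K, P₂ = 246 kPa.
For an ideal gas ΔU = nCvΔT with Cv = (3/2)R = 12.5 J/(mol·K).
ΔU = 3.78×12.5×(224−398) = -8220 J.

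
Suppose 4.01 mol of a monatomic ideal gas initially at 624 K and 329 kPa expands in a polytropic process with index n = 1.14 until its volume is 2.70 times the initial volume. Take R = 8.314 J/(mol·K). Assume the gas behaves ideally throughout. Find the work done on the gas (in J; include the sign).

-19300 J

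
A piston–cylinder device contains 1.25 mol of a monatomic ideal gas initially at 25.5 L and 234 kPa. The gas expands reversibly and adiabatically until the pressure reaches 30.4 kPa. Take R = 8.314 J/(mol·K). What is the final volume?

T₁ = P₁V₁/(nR) = 234×25.5/(1.25×8.314) = 574 K.
Adiabatic: T₂/T₁ = (P₂/P₁)^((γ−1)/γ) ⇒ T₂ = 574×(0.130)^0.400 = 254 K; V₂ = 86.8 L.

86.8 L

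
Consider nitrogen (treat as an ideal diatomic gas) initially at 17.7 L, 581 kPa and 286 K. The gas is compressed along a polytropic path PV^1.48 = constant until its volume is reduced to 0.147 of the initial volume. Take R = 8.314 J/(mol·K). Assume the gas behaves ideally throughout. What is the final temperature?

718 K

Polytropic n=1.48: T₂ = T₁(V₁/V₂)^(n−1) = 286×(6.80)^0.48 = 718 K; P₂ = P₁(V₁/V₂)^n = 9920 kPa.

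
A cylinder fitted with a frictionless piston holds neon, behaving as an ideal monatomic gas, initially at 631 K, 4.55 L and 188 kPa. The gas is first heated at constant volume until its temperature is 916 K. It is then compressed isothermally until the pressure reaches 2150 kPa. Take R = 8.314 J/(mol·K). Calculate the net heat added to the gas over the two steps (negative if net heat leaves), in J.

-1980 J

n = P₁V₁/(RT₁) = 188×4.55/(8.314×631) = 0.163 mol.
Step 1 — Isochoric: V stays 4.55 L; P/T = const ⇒ T₂ = 916 K, P₂ = 273 kPa.
W = 0 (no volume change).
ΔU = nCvΔT = 0.163×12.5×(916−631) = 580 J.
Q = ΔU = 580 J.
State after step 1: P = 273 kPa, V = 4.55 L, T = 916 K.
Step 2 — Isothermal: T stays 916 K; PV = const ⇒ V₂ = 0.578 L, P₂ = 2150 kPa.
ΔU = 0 (ideal gas, T constant).
W = nRT ln(V₂/V₁) = 0.163×8.314×916×ln(0.127) = -2560 J.
Q = ΔU + W = -2560 J.
Net over both steps: W = -2560 J, Q = -1980 J, ΔU = 580 J.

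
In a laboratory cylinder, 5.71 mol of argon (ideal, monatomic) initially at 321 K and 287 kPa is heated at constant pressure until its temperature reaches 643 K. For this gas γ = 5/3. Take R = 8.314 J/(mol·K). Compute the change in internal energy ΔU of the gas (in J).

V₁ = nRT₁/P₁ = 5.71×8.314×321/287 = 53.1 L.
Isobaric: P stays 287 kPa; V/T = const ⇒ T₂ = 643 K, V₂ = 106 L.
For an ideal gas ΔU = nCvΔT with Cv = (3/2)R = 12.5 J/(mol·K).
ΔU = 5.71×12.5×(643−321) = 22900 J.

22900 J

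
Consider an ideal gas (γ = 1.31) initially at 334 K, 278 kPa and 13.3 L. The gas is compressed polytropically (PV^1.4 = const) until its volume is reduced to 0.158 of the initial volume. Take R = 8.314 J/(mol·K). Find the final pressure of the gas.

3680 kPa

Polytropic n=1.4: T₂ = T₁(V₁/V₂)^(n−1) = 334×(6.33)^0.40 = 699 K; P₂ = P₁(V₁/V₂)^n = 3680 kPa.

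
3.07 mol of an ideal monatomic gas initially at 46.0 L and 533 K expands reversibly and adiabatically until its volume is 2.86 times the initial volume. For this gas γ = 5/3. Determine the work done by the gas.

10300 J

P₁ = nRT₁/V₁ = 3.07×8.314×533/46.0 = 296 kPa.
Adiabatic: TV^(γ−1) = const ⇒ T₂ = 533×(0.350)^0.667 = 265 K; PV^γ = const ⇒ P₂ = 51.3 kPa.
ΔU = nCvΔT = 3.07×12.5×(265−533) = -10300 J.
Q = 0 for an adiabatic process, so W = −ΔU = 10300 J.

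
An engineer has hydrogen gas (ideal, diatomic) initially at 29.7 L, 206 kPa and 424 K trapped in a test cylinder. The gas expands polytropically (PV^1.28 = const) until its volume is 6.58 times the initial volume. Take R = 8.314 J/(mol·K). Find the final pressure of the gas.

18.5 kPa

Polytropic n=1.28: T₂ = T₁(V₁/V₂)^(n−1) = 424×(0.152)^0.28 = 250 K; P₂ = P₁(V₁/V₂)^n = 18.5 kPa.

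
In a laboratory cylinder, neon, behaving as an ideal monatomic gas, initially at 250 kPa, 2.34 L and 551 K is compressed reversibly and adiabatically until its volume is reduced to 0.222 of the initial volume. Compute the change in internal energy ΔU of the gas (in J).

1520 J

n = P₁V₁/(RT₁) = 250×2.34/(8.314×551) = 0.128 mol.
Adiabatic: TV^(γ−1) = const ⇒ T₂ = 551×(4.50)^0.667 = 1500 K; PV^γ = const ⇒ P₂ = 3070 kPa.
For an ideal gas ΔU = nCvΔT with Cv = (3/2)R = 12.5 J/(mol·K).
ΔU = 0.128×12.5×(1500−551) = 1520 J.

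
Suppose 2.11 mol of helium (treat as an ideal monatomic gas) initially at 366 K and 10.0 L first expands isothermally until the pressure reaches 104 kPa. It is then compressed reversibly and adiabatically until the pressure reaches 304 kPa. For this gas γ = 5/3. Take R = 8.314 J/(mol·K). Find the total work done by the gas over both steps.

6530 J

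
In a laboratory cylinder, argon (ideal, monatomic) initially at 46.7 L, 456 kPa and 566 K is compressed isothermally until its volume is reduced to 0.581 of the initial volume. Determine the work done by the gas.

-11600 J

n = P₁V₁/(RT₁) = 456×46.7/(8.314×566) = 4.53 mol.
Isothermal: T stays 566 K; PV = const ⇒ V₂ = 27.1 L, P₂ = 785 kPa.
W = nRT ln(V₂/V₁) = 4.53×8.314×566×ln(0.581) = -11600 J.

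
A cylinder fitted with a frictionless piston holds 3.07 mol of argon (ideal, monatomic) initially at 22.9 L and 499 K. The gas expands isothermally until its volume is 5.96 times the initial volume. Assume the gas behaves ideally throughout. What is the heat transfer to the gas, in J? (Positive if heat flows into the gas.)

P₁ = nRT₁/V₁ = 3.07×8.314×499/22.9 = 556 kPa.
Isothermal: T stays 499 K; PV = const ⇒ V₂ = 136 L, P₂ = 93.3 kPa.
ΔU = 0 (ideal gas, T constant).
W = nRT ln(V₂/V₁) = 3.07×8.314×499×ln(5.96) = 22700 J.
Q = ΔU + W = 22700 J.

22700 J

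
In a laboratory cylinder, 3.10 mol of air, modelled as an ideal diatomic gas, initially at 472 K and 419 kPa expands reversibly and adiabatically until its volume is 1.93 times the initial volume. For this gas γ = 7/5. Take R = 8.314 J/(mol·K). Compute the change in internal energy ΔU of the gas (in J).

-7030 J

V₁ = nRT₁/P₁ = 3.10×8.314×472/419 = 29.0 L.
Adiabatic: TV^(γ−1) = const ⇒ T₂ = 472×(0.518)^0.400 = 363 K; PV^γ = const ⇒ P₂ = 167 kPa.
For an ideal gas ΔU = nCvΔT with Cv = (5/2)R = 20.8 J/(mol·K).
ΔU = 3.10×20.8×(363−472) = -7030 J.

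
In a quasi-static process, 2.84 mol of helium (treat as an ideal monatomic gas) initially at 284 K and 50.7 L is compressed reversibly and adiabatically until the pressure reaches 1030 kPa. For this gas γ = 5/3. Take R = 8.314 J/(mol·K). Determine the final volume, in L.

P₁ = nRT₁/V₁ = 2.84×8.314×284/50.7 = 132 kPa.
Adiabatic: T₂/T₁ = (P₂/P₁)^((γ−1)/γ) ⇒ T₂ = 284×(7.79)^0.400 = 645 K; V₂ = 14.8 L.

14.8 L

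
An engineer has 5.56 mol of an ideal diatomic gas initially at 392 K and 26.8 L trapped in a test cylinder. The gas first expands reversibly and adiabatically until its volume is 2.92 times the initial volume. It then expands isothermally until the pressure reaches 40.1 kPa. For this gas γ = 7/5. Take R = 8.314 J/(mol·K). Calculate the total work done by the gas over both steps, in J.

P₁ = nRT₁/V₁ = 5.56×8.314×392/26.8 = 676 kPa.
Step 1 — Adiabatic: TV^(γ−1) = const ⇒ T₂ = 392×(0.342)^0.400 = 255 K; PV^γ = const ⇒ P₂ = 151 kPa.
ΔU = nCvΔT = 5.56×20.8×(255−392) = -15800 J.
Q = 0 for an adiabatic process, so W = −ΔU = 15800 J.
State after step 1: P = 151 kPa, V = 78.3 L, T = 255 K.
Step 2 — Isothermal: T stays 255 K; PV = const ⇒ V₂ = 294 L, P₂ = 40.1 kPa.
ΔU = 0 (ideal gas, T constant).
W = nRT ln(V₂/V₁) = 5.56×8.314×255×ln(3.76) = 15600 J.
Q = ΔU + W = 15600 J.
Net over both steps: W = 31400 J, Q = 15600 J, ΔU = -15800 J.

31400 J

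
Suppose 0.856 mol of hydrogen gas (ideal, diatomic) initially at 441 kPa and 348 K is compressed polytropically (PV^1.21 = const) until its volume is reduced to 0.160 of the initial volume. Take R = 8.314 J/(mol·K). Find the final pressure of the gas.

V₁ = nRT₁/P₁ = 0.856×8.314×348/441 = 5.62 L.
Polytropic n=1.21: T₂ = T₁(V₁/V₂)^(n−1) = 348×(6.25)^0.21 = 511 K; P₂ = P₁(V₁/V₂)^n = 4050 kPa.

4050 kPa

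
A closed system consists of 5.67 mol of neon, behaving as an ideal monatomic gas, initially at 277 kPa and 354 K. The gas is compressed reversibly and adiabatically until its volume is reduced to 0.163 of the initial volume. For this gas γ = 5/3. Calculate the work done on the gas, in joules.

58900 J

V₁ = nRT₁/P₁ = 5.67×8.314×354/277 = 60.2 L.
Adiabatic: TV^(γ−1) = const ⇒ T₂ = 354×(6.13)^0.667 = 1190 K; PV^γ = const ⇒ P₂ = 5700 kPa.
ΔU = nCvΔT = 5.67×12.5×(1190−354) = 58900 J.
Q = 0 for an adiabatic process, so W = −ΔU = -58900 J.
Work done on the gas = −W_by = 58900 J.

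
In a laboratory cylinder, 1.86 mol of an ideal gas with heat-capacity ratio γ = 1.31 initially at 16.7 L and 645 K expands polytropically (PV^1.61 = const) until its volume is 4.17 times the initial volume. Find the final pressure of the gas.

P₁ = nRT₁/V₁ = 1.86×8.314×645/16.7 = 597 kPa.
Polytropic n=1.61: T₂ = T₁(V₁/V₂)^(n−1) = 645×(0.240)^0.61 = 270 K; P₂ = P₁(V₁/V₂)^n = 59.9 kPa.

59.9 kPa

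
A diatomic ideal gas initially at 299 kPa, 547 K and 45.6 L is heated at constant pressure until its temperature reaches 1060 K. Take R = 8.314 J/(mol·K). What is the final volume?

88.4 L

Isobaric: P stays 299 kPa; V/T = const ⇒ T₂ = 1060 K, V₂ = 88.4 L.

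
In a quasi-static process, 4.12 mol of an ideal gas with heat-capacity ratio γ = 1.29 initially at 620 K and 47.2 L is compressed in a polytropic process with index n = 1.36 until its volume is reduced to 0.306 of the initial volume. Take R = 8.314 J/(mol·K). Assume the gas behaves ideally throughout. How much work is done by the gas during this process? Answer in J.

P₁ = nRT₁/V₁ = 4.12×8.314×620/47.2 = 450 kPa.
Polytropic n=1.36: T₂ = T₁(V₁/V₂)^(n−1) = 620×(3.27)^0.36 = 950 K; P₂ = P₁(V₁/V₂)^n = 2250 kPa.
W = (P₁V₁−P₂V₂)/(n−1) = (450×47.2−2250×14.4)/0.36 = -31400 J.

-31400 J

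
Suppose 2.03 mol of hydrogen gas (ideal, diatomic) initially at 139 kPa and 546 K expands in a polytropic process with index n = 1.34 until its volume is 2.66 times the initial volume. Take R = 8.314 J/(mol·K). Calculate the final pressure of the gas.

V₁ = nRT₁/P₁ = 2.03×8.314×546/139 = 66.3 L.
Polytropic n=1.34: T₂ = T₁(V₁/V₂)^(n−1) = 546×(0.376)^0.34 = 392 K; P₂ = P₁(V₁/V₂)^n = 37.5 kPa.

37.5 kPa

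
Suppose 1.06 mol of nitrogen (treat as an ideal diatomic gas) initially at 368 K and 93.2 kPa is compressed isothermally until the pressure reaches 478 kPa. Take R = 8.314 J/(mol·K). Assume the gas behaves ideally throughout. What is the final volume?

6.78 L

V₁ = nRT₁/P₁ = 1.06×8.314×368/93.2 = 34.8 L.
Isothermal: T stays 368 K; PV = const ⇒ V₂ = 6.78 L, P₂ = 478 kPa.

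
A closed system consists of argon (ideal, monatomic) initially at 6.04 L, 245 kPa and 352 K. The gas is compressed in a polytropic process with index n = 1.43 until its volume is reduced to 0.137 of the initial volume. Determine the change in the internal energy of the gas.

3000 J

n = P₁V₁/(RT₁) = 245×6.04/(8.314×352) = 0.506 mol.
Polytropic n=1.43: T₂ = T₁(V₁/V₂)^(n−1) = 352×(7.30)^0.43 = 827 K; P₂ = P₁(V₁/V₂)^n = 4200 kPa.
For an ideal gas ΔU = nCvΔT with Cv = (3/2)R = 12.5 J/(mol·K).
ΔU = 0.506×12.5×(827−352) = 3000 J.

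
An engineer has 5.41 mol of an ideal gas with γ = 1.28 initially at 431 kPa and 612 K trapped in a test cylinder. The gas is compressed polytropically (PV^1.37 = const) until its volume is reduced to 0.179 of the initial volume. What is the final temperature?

1160 K

V₁ = nRT₁/P₁ = 5.41×8.314×612/431 = 63.9 L.
Polytropic n=1.37: T₂ = T₁(V₁/V₂)^(n−1) = 612×(5.59)^0.37 = 1160 K; P₂ = P₁(V₁/V₂)^n = 4550 kPa.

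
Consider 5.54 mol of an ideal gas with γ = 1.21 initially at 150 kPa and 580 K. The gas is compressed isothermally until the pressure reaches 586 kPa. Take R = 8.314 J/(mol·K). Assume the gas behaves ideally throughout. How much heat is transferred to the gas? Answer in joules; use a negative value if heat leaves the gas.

V₁ = nRT₁/P₁ = 5.54×8.314×580/150 = 178 L.
Isothermal: T stays 580 K; PV = const ⇒ V₂ = 45.6 L, P₂ = 586 kPa.
ΔU = 0 (ideal gas, T constant).
W = nRT ln(V₂/V₁) = 5.54×8.314×580×ln(0.256) = -36400 J.
Q = ΔU + W = -36400 J.

-36400 J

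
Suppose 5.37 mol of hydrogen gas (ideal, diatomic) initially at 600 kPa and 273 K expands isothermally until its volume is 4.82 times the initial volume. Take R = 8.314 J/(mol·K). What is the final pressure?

124 kPa

V₁ = nRT₁/P₁ = 5.37×8.314×273/600 = 20.3 L.
Isothermal: T stays 273 K; PV = const ⇒ V₂ = 97.9 L, P₂ = 124 kPa.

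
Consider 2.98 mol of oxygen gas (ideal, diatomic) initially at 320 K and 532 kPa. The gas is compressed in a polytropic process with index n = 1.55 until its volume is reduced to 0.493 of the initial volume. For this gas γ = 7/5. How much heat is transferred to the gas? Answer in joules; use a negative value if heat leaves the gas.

2570 J

V₁ = nRT₁/P₁ = 2.98×8.314×320/532 = 14.9 L.
Polytropic n=1.55: T₂ = T₁(V₁/V₂)^(n−1) = 320×(2.03)^0.55 = 472 K; P₂ = P₁(V₁/V₂)^n = 1590 kPa.
W = (P₁V₁−P₂V₂)/(n−1) = (532×14.9−1590×7.35)/0.55 = -6850 J.
ΔU = nCvΔT = 2.98×20.8×(472−320) = 9420 J.
Q = ΔU + W = 2570 J.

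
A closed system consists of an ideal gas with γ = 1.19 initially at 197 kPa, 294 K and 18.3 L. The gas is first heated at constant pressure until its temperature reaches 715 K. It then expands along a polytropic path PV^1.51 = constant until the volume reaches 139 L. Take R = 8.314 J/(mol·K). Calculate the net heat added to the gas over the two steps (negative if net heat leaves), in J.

n = P₁V₁/(RT₁) = 197×18.3/(8.314×294) = 1.47 mol.
Step 1 — Isobaric: P stays 197 kPa; V/T = const ⇒ T₂ = 715 K, V₂ = 44.5 L.
W = PΔV = 197×(44.5−18.3) kPa·L = 5160 J.
ΔU = nCvΔT = 1.47×43.8×(715−294) = 27200 J.
Q = ΔU + W = nCpΔT = 32300 J.
State after step 1: P = 197 kPa, V = 44.5 L, T = 715 K.
Step 2 — Polytropic n=1.51: T₂ = T₁(V₁/V₂)^(n−1) = 715×(0.320)^0.51 = 400 K; P₂ = P₁(V₁/V₂)^n = 35.3 kPa.
W = (P₁V₁−P₂V₂)/(n−1) = (197×44.5−35.3×139)/0.51 = 7570 J.
ΔU = nCvΔT = 1.47×43.8×(400−715) = -20300 J.
Q = ΔU + W = -12800 J.
Net over both steps: W = 12700 J, Q = 19600 J, ΔU = 6840 J.

19600 J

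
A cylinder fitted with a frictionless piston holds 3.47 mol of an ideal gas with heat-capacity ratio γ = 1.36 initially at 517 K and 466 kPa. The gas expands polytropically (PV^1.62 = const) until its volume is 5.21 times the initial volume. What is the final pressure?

V₁ = nRT₁/P₁ = 3.47×8.314×517/466 = 32.0 L.
Polytropic n=1.62: T₂ = T₁(V₁/V₂)^(n−1) = 517×(0.192)^0.62 = 186 K; P₂ = P₁(V₁/V₂)^n = 32.1 kPa.

32.1 kPa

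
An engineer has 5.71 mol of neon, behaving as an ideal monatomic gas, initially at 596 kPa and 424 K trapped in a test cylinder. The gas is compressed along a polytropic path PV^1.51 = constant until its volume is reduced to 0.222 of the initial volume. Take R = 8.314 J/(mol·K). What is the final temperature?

914 K

V₁ = nRT₁/P₁ = 5.71×8.314×424/596 = 33.8 L.
Polytropic n=1.51: T₂ = T₁(V₁/V₂)^(n−1) = 424×(4.50)^0.51 = 914 K; P₂ = P₁(V₁/V₂)^n = 5780 kPa.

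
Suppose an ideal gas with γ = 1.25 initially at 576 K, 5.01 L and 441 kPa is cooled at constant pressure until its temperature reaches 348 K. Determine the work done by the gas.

-875 J

n = P₁V₁/(RT₁) = 441×5.01/(8.314×576) = 0.461 mol.
Isobaric: P stays 441 kPa; V/T = const ⇒ T₂ = 348 K, V₂ = 3.03 L.
W = PΔV = 441×(3.03−5.01) kPa·L = -875 J.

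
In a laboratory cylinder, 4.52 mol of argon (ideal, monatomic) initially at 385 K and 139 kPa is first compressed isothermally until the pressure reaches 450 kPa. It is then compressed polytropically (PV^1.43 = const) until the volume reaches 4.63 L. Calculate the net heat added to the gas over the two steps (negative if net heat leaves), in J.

-32500 J

V₁ = nRT₁/P₁ = 4.52×8.314×385/139 = 104 L.
Step 1 — Isothermal: T stays 385 K; PV = const ⇒ V₂ = 32.2 L, P₂ = 450 kPa.
ΔU = 0 (ideal gas, T constant).
W = nRT ln(V₂/V₁) = 4.52×8.314×385×ln(0.309) = -17000 J.
Q = ΔU + W = -17000 J.
State after step 1: P = 450 kPa, V = 32.2 L, T = 385 K.
Step 2 — Polytropic n=1.43: T₂ = T₁(V₁/V₂)^(n−1) = 385×(6.94)^0.43 = 886 K; P₂ = P₁(V₁/V₂)^n = 7190 kPa.
W = (P₁V₁−P₂V₂)/(n−1) = (450×32.2−7190×4.63)/0.43 = -43800 J.
ΔU = nCvΔT = 4.52×12.5×(886−385) = 28200 J.
Q = ΔU + W = -15500 J.
Net over both steps: W = -60800 J, Q = -32500 J, ΔU = 28200 J.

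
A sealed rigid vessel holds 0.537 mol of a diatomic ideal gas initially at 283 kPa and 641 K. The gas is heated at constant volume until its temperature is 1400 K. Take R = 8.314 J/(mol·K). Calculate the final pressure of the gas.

618 kPa

V₁ = nRT₁/P₁ = 0.537×8.314×641/283 = 10.1 L.
Isochoric: V stays 10.1 L; P/T = const ⇒ T₂ = 1400 K, P₂ = 618 kPa.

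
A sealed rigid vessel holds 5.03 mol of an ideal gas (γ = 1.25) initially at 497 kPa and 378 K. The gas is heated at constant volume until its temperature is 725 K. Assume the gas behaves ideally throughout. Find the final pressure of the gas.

953 kPa

V₁ = nRT₁/P₁ = 5.03×8.314×378/497 = 31.8 L.
Isochoric: V stays 31.8 L; P/T = const ⇒ T₂ = 725 K, P₂ = 953 kPa.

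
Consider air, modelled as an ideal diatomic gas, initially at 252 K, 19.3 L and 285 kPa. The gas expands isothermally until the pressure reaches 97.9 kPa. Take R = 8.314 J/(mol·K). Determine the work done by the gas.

n = P₁V₁/(RT₁) = 285×19.3/(8.314×252) = 2.63 mol.
Isothermal: T stays 252 K; PV = const ⇒ V₂ = 56.2 L, P₂ = 97.9 kPa.
W = nRT ln(V₂/V₁) = 2.63×8.314×252×ln(2.91) = 5880 J.

5880 J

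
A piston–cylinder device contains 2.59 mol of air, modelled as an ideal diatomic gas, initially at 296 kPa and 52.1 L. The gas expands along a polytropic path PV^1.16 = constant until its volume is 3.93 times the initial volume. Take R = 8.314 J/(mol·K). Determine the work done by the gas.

T₁ = P₁V₁/(nR) = 296×52.1/(2.59×8.314) = 716 K.
Polytropic n=1.16: T₂ = T₁(V₁/V₂)^(n−1) = 716×(0.254)^0.16 = 575 K; P₂ = P₁(V₁/V₂)^n = 60.5 kPa.
W = (P₁V₁−P₂V₂)/(n−1) = (296×52.1−60.5×205)/0.16 = 19000 J.

19000 J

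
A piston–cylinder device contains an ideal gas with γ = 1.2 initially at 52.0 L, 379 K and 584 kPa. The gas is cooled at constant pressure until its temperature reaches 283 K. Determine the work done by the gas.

n = P₁V₁/(RT₁) = 584×52.0/(8.314×379) = 9.64 mol.
Isobaric: P stays 584 kPa; V/T = const ⇒ T₂ = 283 K, V₂ = 38.8 L.
W = PΔV = 584×(38.8−52.0) kPa·L = -7690 J.

-7690 J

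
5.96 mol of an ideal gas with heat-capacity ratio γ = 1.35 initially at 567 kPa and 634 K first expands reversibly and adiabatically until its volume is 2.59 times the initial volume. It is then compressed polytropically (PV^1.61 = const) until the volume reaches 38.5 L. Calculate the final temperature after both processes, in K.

V₁ = nRT₁/P₁ = 5.96×8.314×634/567 = 55.4 L.
Step 1 — Adiabatic: TV^(γ−1) = const ⇒ T₂ = 634×(0.386)^0.350 = 454 K; PV^γ = const ⇒ P₂ = 157 kPa.
ΔU = nCvΔT = 5.96×23.8×(454−634) = -25400 J.
Q = 0 for an adiabatic process, so W = −ΔU = 25400 J.
State after step 1: P = 157 kPa, V = 144 L, T = 454 K.
Step 2 — Polytropic n=1.61: T₂ = T₁(V₁/V₂)^(n−1) = 454×(3.73)^0.61 = 1010 K; P₂ = P₁(V₁/V₂)^n = 1300 kPa.
W = (P₁V₁−P₂V₂)/(n−1) = (157×144−1300×38.5)/0.61 = -45400 J.
ΔU = nCvΔT = 5.96×23.8×(1010−454) = 79200 J.
Q = ΔU + W = 33800 J.
Net over both steps: W = -20000 J, Q = 33800 J, ΔU = 53800 J.

1010 K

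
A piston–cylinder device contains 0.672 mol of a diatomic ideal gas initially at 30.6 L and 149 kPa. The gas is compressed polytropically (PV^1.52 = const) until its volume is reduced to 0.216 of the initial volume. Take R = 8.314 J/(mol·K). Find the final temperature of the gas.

1810 K

T₁ = P₁V₁/(nR) = 149×30.6/(0.672×8.314) = 816 K.
Polytropic n=1.52: T₂ = T₁(V₁/V₂)^(n−1) = 816×(4.63)^0.52 = 1810 K; P₂ = P₁(V₁/V₂)^n = 1530 kPa.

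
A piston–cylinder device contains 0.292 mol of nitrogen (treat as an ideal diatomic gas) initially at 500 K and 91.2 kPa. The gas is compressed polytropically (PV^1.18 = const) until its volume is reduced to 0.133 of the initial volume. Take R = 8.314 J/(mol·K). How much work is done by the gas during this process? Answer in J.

-2950 J

V₁ = nRT₁/P₁ = 0.292×8.314×500/91.2 = 13.3 L.
Polytropic n=1.18: T₂ = T₁(V₁/V₂)^(n−1) = 500×(7.52)^0.18 = 719 K; P₂ = P₁(V₁/V₂)^n = 986 kPa.
W = (P₁V₁−P₂V₂)/(n−1) = (91.2×13.3−986×1.77)/0.18 = -2950 J.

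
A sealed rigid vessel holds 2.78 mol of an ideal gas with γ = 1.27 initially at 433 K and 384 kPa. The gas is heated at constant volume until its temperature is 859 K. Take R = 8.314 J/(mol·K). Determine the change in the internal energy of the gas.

V₁ = nRT₁/P₁ = 2.78×8.314×433/384 = 26.1 L.
Isochoric: V stays 26.1 L; P/T = const ⇒ T₂ = 859 K, P₂ = 762 kPa.
For an ideal gas ΔU = nCvΔT with Cv = R/(γ−1) = 30.8 J/(mol·K).
ΔU = 2.78×30.8×(859−433) = 36500 J.

36500 J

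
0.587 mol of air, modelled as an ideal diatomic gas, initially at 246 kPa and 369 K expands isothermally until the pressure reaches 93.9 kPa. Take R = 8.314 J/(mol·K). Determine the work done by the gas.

V₁ = nRT₁/P₁ = 0.587×8.314×369/246 = 7.32 L.
Isothermal: T stays 369 K; PV = const ⇒ V₂ = 19.2 L, P₂ = 93.9 kPa.
W = nRT ln(V₂/V₁) = 0.587×8.314×369×ln(2.62) = 1730 J.

1730 J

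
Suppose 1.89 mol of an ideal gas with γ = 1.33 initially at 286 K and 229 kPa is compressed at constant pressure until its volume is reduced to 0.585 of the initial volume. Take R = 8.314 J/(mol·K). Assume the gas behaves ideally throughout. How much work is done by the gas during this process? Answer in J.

-1870 J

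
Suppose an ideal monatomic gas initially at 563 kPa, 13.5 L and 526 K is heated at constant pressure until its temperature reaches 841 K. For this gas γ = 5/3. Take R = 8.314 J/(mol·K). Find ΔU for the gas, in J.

6830 J

n = P₁V₁/(RT₁) = 563×13.5/(8.314×526) = 1.74 mol.
Isobaric: P stays 563 kPa; V/T = const ⇒ T₂ = 841 K, V₂ = 21.6 L.
For an ideal gas ΔU = nCvΔT with Cv = (3/2)R = 12.5 J/(mol·K).
ΔU = 1.74×12.5×(841−526) = 6830 J.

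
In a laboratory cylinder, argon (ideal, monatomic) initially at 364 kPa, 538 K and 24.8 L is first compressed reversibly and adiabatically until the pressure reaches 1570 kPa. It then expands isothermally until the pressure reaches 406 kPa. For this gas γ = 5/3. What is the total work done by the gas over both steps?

11200 J

n = P₁V₁/(RT₁) = 364×24.8/(8.314×538) = 2.02 mol.
Step 1 — Adiabatic: T₂/T₁ = (P₂/P₁)^((γ−1)/γ) ⇒ T₂ = 538×(4.31)^0.400 = 965 K; V₂ = 10.3 L.
ΔU = nCvΔT = 2.02×12.5×(965−538) = 10800 J.
Q = 0 for an adiabatic process, so W = −ΔU = -10800 J.
State after step 1: P = 1570 kPa, V = 10.3 L, T = 965 K.
Step 2 — Isothermal: T stays 965 K; PV = const ⇒ V₂ = 39.9 L, P₂ = 406 kPa.
ΔU = 0 (ideal gas, T constant).
W = nRT ln(V₂/V₁) = 2.02×8.314×965×ln(3.87) = 21900 J.
Q = ΔU + W = 21900 J.
Net over both steps: W = 11200 J, Q = 21900 J, ΔU = 10800 J.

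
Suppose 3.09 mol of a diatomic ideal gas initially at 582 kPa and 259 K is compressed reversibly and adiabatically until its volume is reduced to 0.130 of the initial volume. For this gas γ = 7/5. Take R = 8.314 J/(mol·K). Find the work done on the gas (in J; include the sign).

V₁ = nRT₁/P₁ = 3.09×8.314×259/582 = 11.4 L.
Adiabatic: TV^(γ−1) = const ⇒ T₂ = 259×(7.69)^0.400 = 586 K; PV^γ = const ⇒ P₂ = 10100 kPa.
ΔU = nCvΔT = 3.09×20.8×(586−259) = 21000 J.
Q = 0 for an adiabatic process, so W = −ΔU = -21000 J.
Work done on the gas = −W_by = 21000 J.

21000 J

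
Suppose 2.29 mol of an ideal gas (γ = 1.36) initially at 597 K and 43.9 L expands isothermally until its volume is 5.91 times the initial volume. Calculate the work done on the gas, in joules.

P₁ = nRT₁/V₁ = 2.29×8.314×597/43.9 = 259 kPa.
Isothermal: T stays 597 K; PV = const ⇒ V₂ = 259 L, P₂ = 43.8 kPa.
W = nRT ln(V₂/V₁) = 2.29×8.314×597×ln(5.91) = 20200 J.
Work done on the gas = −W_by = -20200 J.

-20200 J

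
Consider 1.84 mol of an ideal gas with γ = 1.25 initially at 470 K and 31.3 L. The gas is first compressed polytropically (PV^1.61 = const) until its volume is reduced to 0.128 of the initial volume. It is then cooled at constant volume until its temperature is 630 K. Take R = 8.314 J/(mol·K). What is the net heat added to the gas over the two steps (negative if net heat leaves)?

-19700 J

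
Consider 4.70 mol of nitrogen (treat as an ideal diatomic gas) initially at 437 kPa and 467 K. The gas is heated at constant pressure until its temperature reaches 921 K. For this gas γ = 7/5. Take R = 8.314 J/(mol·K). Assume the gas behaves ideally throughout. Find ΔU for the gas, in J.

V₁ = nRT₁/P₁ = 4.70×8.314×467/437 = 41.8 L.
Isobaric: P stays 437 kPa; V/T = const ⇒ T₂ = 921 K, V₂ = 82.4 L.
For an ideal gas ΔU = nCvΔT with Cv = (5/2)R = 20.8 J/(mol·K).
ΔU = 4.70×20.8×(921−467) = 44400 J.

44400 J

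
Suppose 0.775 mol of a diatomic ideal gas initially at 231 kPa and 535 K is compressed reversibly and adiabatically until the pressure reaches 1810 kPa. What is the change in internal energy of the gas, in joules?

6900 J

V₁ = nRT₁/P₁ = 0.775×8.314×535/231 = 14.9 L.
Adiabatic: T₂/T₁ = (P₂/P₁)^((γ−1)/γ) ⇒ T₂ = 535×(7.84)^0.286 = 963 K; V₂ = 3.43 L.
For an ideal gas ΔU = nCvΔT with Cv = (5/2)R = 20.8 J/(mol·K).
ΔU = 0.775×20.8×(963−535) = 6900 J.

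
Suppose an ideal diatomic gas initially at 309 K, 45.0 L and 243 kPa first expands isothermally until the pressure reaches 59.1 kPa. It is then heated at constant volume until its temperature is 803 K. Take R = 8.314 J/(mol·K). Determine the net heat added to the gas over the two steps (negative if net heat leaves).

n = P₁V₁/(RT₁) = 243×45.0/(8.314×309) = 4.26 mol.
Step 1 — Isothermal: T stays 309 K; PV = const ⇒ V₂ = 185 L, P₂ = 59.1 kPa.
ΔU = 0 (ideal gas, T constant).
W = nRT ln(V₂/V₁) = 4.26×8.314×309×ln(4.11) = 15500 J.
Q = ΔU + W = 15500 J.
State after step 1: P = 59.1 kPa, V = 185 L, T = 309 K.
Step 2 — Isochoric: V stays 185 L; P/T = const ⇒ T₂ = 803 K, P₂ = 154 kPa.
W = 0 (no volume change).
ΔU = nCvΔT = 4.26×20.8×(803−309) = 43700 J.
Q = ΔU = 43700 J.
Net over both steps: W = 15500 J, Q = 59200 J, ΔU = 43700 J.

59200 J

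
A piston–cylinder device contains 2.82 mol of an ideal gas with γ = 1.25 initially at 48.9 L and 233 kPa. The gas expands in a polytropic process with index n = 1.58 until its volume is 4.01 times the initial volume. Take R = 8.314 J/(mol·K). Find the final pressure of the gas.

T₁ = P₁V₁/(nR) = 233×48.9/(2.82×8.314) = 486 K.
Polytropic n=1.58: T₂ = T₁(V₁/V₂)^(n−1) = 486×(0.249)^0.58 = 217 K; P₂ = P₁(V₁/V₂)^n = 26.0 kPa.

26.0 kPa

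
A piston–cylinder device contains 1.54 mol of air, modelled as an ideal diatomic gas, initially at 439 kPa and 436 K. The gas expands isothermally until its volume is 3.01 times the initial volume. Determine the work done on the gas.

V₁ = nRT₁/P₁ = 1.54×8.314×436/439 = 12.7 L.
Isothermal: T stays 436 K; PV = const ⇒ V₂ = 38.3 L, P₂ = 146 kPa.
W = nRT ln(V₂/V₁) = 1.54×8.314×436×ln(3.01) = 6150 J.
Work done on the gas = −W_by = -6150 J.

-6150 J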